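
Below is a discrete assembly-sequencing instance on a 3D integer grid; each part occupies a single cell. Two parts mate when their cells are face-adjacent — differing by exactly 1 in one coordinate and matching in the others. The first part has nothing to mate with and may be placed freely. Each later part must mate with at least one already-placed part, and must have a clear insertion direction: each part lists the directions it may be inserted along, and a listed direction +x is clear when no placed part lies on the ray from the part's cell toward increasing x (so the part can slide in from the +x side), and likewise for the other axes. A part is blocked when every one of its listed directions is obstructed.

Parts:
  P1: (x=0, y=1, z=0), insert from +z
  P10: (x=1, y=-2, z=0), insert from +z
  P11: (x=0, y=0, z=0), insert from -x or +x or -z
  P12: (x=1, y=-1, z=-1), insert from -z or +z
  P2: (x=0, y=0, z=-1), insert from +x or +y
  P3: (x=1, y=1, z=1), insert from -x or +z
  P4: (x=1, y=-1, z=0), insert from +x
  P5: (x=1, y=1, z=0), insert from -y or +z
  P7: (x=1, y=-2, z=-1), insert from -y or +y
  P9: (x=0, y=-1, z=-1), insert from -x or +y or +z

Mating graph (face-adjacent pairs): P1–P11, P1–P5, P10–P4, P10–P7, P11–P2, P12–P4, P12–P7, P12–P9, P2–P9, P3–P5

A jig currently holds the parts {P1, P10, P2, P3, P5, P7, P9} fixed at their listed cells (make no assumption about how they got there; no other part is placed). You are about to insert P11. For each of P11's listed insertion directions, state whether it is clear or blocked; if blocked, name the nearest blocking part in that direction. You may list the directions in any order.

+x: clear; -x: clear; -z: blocked by P2

-x: ray from P11(0, 0, 0) has no placed part ⇒ clear
+x: ray from P11(0, 0, 0) has no placed part ⇒ clear
-z: nearest on ray is P2@(0, 0, -1) ⇒ blocked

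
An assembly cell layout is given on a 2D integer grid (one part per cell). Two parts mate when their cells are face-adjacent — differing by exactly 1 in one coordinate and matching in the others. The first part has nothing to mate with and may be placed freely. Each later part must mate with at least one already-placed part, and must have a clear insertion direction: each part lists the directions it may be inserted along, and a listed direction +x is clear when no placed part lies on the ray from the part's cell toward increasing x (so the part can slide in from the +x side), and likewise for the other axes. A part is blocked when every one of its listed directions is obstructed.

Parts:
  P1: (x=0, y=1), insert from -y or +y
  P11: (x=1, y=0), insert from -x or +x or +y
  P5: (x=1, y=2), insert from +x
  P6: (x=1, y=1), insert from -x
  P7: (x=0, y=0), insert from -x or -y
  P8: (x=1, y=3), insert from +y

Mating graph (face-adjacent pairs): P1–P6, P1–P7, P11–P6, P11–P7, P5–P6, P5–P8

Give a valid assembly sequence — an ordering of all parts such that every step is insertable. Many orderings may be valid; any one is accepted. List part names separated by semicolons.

1. P11@(1, 0) [-x clear] — {P11}
2. P7@(0, 0) [-x clear] — {P11, P7}
3. P6@(1, 1) [-x clear] — {P11, P6, P7}
4. P5@(1, 2) [+x clear] — {P11, P5, P6, P7}
5. P1@(0, 1) [+y clear] — {P1, P11, P5, P6, P7}
6. P8@(1, 3) [+y clear] — {P1, P11, P5, P6, P7, P8}

P11; P7; P6; P5; P1; P8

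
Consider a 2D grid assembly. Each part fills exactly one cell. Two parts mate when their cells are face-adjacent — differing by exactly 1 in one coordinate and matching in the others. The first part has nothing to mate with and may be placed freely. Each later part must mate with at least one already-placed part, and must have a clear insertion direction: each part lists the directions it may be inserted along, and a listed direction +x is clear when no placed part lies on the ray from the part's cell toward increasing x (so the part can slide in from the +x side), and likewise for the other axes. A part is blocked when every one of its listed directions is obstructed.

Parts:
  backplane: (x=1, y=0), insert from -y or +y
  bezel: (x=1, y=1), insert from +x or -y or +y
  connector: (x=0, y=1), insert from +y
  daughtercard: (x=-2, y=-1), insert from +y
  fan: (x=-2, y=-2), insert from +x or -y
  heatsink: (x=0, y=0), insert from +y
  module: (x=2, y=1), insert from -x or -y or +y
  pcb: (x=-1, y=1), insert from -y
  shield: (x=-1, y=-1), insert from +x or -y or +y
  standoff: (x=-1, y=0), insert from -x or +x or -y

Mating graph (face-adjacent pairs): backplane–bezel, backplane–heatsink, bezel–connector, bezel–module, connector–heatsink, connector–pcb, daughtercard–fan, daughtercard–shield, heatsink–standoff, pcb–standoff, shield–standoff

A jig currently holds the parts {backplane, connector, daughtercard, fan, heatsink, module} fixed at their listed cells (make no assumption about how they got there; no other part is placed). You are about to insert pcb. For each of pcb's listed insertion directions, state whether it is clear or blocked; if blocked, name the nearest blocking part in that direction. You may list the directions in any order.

-y: ray from pcb(-1, 1) has no placed part ⇒ clear

-y: clear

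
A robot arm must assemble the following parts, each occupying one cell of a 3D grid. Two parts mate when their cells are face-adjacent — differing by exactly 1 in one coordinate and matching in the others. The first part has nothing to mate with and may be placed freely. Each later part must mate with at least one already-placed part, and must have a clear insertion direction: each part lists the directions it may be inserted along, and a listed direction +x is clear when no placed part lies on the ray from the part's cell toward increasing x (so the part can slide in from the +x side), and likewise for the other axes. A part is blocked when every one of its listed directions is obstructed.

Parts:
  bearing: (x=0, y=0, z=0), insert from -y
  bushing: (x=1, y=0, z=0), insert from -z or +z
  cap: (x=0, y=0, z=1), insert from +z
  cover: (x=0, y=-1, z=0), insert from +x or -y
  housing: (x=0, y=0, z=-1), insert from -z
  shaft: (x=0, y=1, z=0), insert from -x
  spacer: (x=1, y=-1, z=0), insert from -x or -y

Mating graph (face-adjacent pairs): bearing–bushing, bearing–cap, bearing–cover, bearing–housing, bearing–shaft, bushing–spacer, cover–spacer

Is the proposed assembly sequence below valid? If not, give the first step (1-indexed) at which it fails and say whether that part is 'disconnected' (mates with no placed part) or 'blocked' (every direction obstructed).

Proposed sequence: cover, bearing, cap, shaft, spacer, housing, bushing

Invalid at step 2 (blocked)

1. cover@(0, -1, 0) [+x clear] — {cover}
2. bearing@(0, 0, 0) — -y all obstructed ⇒ blocked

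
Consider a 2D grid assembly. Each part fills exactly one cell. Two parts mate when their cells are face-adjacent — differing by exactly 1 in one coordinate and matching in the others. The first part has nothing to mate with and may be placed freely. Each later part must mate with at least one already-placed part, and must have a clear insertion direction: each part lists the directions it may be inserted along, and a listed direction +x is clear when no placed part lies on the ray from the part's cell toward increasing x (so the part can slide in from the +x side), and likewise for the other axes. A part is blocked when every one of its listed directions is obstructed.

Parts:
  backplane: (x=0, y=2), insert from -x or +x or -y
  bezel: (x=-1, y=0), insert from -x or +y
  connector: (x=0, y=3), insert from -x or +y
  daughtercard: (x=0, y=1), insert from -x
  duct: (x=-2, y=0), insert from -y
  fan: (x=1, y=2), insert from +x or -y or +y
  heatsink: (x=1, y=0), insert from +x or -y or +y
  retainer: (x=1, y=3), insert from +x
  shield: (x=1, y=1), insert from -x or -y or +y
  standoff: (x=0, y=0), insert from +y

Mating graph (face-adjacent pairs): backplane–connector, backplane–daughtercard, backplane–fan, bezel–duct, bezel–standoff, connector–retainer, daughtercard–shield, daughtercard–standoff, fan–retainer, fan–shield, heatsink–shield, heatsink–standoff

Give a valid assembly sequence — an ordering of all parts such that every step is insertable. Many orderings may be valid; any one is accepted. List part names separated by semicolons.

shield; fan; retainer; heatsink; standoff; backplane; connector; bezel; duct; daughtercard

1. shield@(1, 1) [-x clear] — {shield}
2. fan@(1, 2) [+x clear] — {fan, shield}
3. retainer@(1, 3) [+x clear] — {fan, retainer, shield}
4. heatsink@(1, 0) [+x clear] — {fan, heatsink, retainer, shield}
5. standoff@(0, 0) [+y clear] — {fan, heatsink, retainer, shield, standoff}
6. backplane@(0, 2) [-x clear] — {backplane, fan, heatsink, retainer, shield, standoff}
7. connector@(0, 3) [-x clear] — {backplane, connector, fan, heatsink, retainer, shield, standoff}
8. bezel@(-1, 0) [-x clear] — {backplane, bezel, connector, fan, heatsink, retainer, shield, standoff}
9. duct@(-2, 0) [-y clear] — {backplane, bezel, connector, duct, fan, heatsink, retainer, shield, standoff}
10. daughtercard@(0, 1) [-x clear] — {backplane, bezel, connector, daughtercard, duct, fan, heatsink, retainer, shield, standoff}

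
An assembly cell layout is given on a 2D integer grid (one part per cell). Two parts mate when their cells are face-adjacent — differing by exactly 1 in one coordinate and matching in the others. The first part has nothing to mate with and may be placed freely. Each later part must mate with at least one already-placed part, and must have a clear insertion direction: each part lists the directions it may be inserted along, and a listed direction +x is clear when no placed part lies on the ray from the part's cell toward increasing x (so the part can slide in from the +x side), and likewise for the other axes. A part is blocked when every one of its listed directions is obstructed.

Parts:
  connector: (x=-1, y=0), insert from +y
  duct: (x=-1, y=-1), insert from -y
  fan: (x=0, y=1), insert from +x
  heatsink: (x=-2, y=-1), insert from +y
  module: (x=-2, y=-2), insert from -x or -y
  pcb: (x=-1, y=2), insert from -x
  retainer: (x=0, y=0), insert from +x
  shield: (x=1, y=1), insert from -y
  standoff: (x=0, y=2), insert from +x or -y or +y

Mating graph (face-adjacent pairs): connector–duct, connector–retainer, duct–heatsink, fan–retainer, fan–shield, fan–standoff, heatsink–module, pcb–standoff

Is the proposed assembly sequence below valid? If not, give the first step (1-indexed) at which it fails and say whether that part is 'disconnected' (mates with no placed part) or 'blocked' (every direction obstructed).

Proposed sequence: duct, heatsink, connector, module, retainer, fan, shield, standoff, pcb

Valid

1. duct@(-1, -1) [-y clear] — {duct}
2. heatsink@(-2, -1) [+y clear] — {duct, heatsink}
3. connector@(-1, 0) [+y clear] — {connector, duct, heatsink}
4. module@(-2, -2) [-x clear] — {connector, duct, heatsink, module}
5. retainer@(0, 0) [+x clear] — {connector, duct, heatsink, module, retainer}
6. fan@(0, 1) [+x clear] — {connector, duct, fan, heatsink, module, retainer}
7. shield@(1, 1) [-y clear] — {connector, duct, fan, heatsink, module, retainer, shield}
8. standoff@(0, 2) [+x clear] — {connector, duct, fan, heatsink, module, retainer, shield, standoff}
9. pcb@(-1, 2) [-x clear] — {connector, duct, fan, heatsink, module, pcb, retainer, shield, standoff}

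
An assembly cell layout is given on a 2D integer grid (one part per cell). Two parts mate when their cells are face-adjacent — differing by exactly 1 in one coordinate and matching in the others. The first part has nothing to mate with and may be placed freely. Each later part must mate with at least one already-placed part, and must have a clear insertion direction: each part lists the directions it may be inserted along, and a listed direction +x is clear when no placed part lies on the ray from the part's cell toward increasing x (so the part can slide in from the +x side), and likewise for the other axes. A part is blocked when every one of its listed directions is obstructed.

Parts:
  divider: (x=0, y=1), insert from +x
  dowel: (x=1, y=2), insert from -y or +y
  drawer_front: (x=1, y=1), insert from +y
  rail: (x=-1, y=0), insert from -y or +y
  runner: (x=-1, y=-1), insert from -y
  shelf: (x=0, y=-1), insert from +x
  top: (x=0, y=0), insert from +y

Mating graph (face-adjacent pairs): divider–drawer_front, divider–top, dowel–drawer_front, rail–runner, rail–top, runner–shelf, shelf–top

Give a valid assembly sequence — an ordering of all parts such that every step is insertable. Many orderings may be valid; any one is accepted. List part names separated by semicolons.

1. rail@(-1, 0) [-y clear] — {rail}
2. top@(0, 0) [+y clear] — {rail, top}
3. divider@(0, 1) [+x clear] — {divider, rail, top}
4. drawer_front@(1, 1) [+y clear] — {divider, drawer_front, rail, top}
5. dowel@(1, 2) [+y clear] — {divider, dowel, drawer_front, rail, top}
6. shelf@(0, -1) [+x clear] — {divider, dowel, drawer_front, rail, shelf, top}
7. runner@(-1, -1) [-y clear] — {divider, dowel, drawer_front, rail, runner, shelf, top}

rail; top; divider; drawer_front; dowel; shelf; runner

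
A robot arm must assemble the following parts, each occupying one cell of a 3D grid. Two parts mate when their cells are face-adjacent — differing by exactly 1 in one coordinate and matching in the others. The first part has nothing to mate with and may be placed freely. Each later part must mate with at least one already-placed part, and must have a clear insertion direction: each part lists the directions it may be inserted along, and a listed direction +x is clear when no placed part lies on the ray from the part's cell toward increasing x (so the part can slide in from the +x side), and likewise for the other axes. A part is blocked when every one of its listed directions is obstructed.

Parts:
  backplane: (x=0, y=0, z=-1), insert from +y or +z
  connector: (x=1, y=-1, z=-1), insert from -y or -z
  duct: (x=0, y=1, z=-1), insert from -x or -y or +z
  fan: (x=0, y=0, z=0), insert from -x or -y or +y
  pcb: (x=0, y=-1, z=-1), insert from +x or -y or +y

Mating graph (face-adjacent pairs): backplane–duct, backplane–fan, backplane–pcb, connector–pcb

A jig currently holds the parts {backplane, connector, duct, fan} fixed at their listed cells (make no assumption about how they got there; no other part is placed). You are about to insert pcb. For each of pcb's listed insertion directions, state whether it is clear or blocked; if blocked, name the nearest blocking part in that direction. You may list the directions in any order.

+x: nearest on ray is connector@(1, -1, -1) ⇒ blocked
-y: ray from pcb(0, -1, -1) has no placed part ⇒ clear
+y: nearest on ray is backplane@(0, 0, -1) ⇒ blocked

+x: blocked by connector; +y: blocked by backplane; -y: clear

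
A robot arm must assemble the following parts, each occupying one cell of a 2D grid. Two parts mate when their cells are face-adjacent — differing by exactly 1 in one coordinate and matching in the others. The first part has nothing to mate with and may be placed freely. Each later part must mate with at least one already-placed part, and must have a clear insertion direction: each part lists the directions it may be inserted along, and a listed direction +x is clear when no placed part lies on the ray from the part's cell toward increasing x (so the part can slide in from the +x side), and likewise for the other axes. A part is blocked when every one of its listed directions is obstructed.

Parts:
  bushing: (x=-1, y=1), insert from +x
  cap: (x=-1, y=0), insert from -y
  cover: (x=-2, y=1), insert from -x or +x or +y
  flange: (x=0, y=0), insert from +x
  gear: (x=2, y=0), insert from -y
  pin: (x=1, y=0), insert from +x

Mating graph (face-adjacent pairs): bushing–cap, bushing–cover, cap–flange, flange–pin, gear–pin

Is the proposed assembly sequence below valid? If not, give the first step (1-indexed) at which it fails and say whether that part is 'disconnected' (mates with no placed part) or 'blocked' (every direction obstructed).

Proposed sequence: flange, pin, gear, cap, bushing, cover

Valid

1. flange@(0, 0) [+x clear] — {flange}
2. pin@(1, 0) [+x clear] — {flange, pin}
3. gear@(2, 0) [-y clear] — {flange, gear, pin}
4. cap@(-1, 0) [-y clear] — {cap, flange, gear, pin}
5. bushing@(-1, 1) [+x clear] — {bushing, cap, flange, gear, pin}
6. cover@(-2, 1) [-x clear] — {bushing, cap, cover, flange, gear, pin}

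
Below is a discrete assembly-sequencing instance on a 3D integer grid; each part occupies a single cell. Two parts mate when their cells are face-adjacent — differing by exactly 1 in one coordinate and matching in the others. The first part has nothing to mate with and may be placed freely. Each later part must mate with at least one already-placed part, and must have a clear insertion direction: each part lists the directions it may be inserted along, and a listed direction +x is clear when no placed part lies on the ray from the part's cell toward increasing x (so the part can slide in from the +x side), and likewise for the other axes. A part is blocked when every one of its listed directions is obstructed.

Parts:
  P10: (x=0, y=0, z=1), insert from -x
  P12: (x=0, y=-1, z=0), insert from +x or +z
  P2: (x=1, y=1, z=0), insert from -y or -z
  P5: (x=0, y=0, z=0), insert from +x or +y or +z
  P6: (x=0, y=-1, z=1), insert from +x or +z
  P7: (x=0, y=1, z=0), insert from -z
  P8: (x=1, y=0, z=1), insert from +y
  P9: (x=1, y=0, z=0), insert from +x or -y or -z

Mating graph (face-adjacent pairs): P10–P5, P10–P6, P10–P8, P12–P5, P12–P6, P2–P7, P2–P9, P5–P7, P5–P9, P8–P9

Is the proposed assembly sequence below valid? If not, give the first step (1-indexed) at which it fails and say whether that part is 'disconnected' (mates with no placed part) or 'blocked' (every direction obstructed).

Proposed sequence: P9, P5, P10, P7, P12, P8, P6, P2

1. P9@(1, 0, 0) [+x clear] — {P9}
2. P5@(0, 0, 0) [+y clear] — {P5, P9}
3. P10@(0, 0, 1) [-x clear] — {P10, P5, P9}
4. P7@(0, 1, 0) [-z clear] — {P10, P5, P7, P9}
5. P12@(0, -1, 0) [+x clear] — {P10, P12, P5, P7, P9}
6. P8@(1, 0, 1) [+y clear] — {P10, P12, P5, P7, P8, P9}
7. P6@(0, -1, 1) [+x clear] — {P10, P12, P5, P6, P7, P8, P9}
8. P2@(1, 1, 0) [-z clear] — {P10, P12, P2, P5, P6, P7, P8, P9}

Valid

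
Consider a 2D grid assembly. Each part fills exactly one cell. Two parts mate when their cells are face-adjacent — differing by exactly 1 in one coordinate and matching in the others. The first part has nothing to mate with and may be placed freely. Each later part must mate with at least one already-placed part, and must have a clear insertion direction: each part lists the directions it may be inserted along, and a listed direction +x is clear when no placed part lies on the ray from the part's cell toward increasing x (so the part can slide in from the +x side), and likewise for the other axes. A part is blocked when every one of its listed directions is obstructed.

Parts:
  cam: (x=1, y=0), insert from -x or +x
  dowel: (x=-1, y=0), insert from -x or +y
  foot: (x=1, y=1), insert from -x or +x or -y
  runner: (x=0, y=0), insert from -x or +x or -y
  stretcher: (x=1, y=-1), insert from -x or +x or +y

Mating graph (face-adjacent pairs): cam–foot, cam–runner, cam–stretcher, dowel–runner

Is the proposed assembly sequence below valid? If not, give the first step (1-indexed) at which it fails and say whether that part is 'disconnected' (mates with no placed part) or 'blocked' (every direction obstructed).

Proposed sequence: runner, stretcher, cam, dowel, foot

1. runner@(0, 0) [-x clear] — {runner}
2. stretcher@(1, -1) — no placed neighbour ⇒ disconnected

Invalid at step 2 (disconnected)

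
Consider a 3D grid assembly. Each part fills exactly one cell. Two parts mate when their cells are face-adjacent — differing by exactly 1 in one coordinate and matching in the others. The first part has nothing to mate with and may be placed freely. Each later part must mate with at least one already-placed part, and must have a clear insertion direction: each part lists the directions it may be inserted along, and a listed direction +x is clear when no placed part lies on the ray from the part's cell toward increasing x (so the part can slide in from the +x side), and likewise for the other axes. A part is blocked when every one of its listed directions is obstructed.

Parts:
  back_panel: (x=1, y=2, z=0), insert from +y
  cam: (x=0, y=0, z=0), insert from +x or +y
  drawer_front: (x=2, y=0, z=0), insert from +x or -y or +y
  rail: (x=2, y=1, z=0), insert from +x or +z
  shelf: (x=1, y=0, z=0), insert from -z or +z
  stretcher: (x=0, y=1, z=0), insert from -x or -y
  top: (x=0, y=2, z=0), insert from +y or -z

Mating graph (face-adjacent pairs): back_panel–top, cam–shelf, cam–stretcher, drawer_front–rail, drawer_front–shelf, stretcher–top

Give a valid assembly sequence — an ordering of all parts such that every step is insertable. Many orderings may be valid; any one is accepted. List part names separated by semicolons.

top; back_panel; stretcher; cam; shelf; drawer_front; rail

1. top@(0, 2, 0) [+y clear] — {top}
2. back_panel@(1, 2, 0) [+y clear] — {back_panel, top}
3. stretcher@(0, 1, 0) [-x clear] — {back_panel, stretcher, top}
4. cam@(0, 0, 0) [+x clear] — {back_panel, cam, stretcher, top}
5. shelf@(1, 0, 0) [-z clear] — {back_panel, cam, shelf, stretcher, top}
6. drawer_front@(2, 0, 0) [+x clear] — {back_panel, cam, drawer_front, shelf, stretcher, top}
7. rail@(2, 1, 0) [+x clear] — {back_panel, cam, drawer_front, rail, shelf, stretcher, top}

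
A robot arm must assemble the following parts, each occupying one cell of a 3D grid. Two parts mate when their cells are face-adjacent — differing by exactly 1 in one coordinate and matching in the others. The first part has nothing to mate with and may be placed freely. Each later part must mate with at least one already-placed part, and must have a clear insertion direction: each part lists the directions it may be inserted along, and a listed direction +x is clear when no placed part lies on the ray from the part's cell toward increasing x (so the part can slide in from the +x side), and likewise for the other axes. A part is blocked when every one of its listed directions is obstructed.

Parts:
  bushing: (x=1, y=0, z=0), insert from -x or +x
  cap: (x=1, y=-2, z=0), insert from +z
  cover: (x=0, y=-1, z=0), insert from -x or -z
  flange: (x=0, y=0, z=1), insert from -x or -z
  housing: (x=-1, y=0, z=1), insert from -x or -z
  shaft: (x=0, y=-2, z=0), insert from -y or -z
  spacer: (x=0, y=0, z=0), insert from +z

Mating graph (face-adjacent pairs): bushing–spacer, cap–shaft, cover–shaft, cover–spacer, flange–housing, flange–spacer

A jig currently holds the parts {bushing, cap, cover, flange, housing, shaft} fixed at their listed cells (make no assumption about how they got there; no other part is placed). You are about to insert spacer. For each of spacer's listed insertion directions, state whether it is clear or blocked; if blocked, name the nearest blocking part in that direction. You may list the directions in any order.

+z: blocked by flange

+z: nearest on ray is flange@(0, 0, 1) ⇒ blocked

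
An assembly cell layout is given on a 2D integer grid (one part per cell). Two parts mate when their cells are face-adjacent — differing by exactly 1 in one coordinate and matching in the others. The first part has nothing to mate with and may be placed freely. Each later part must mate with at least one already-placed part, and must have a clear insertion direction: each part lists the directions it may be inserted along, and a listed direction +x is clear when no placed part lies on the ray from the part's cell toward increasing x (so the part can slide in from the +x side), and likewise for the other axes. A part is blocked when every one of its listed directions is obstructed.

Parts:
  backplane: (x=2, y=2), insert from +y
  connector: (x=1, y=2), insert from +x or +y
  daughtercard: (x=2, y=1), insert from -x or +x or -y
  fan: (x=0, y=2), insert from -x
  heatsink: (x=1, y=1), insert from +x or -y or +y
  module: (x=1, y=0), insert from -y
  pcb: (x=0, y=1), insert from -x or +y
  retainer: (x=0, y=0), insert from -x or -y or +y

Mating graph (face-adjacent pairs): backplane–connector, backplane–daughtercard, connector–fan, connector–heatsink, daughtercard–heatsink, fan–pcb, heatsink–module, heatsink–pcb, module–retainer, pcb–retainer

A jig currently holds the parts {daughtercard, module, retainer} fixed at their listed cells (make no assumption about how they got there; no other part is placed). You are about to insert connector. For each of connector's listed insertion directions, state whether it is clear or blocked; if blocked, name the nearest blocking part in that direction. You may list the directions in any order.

+x: ray from connector(1, 2) has no placed part ⇒ clear
+y: ray from connector(1, 2) has no placed part ⇒ clear

+x: clear; +y: clear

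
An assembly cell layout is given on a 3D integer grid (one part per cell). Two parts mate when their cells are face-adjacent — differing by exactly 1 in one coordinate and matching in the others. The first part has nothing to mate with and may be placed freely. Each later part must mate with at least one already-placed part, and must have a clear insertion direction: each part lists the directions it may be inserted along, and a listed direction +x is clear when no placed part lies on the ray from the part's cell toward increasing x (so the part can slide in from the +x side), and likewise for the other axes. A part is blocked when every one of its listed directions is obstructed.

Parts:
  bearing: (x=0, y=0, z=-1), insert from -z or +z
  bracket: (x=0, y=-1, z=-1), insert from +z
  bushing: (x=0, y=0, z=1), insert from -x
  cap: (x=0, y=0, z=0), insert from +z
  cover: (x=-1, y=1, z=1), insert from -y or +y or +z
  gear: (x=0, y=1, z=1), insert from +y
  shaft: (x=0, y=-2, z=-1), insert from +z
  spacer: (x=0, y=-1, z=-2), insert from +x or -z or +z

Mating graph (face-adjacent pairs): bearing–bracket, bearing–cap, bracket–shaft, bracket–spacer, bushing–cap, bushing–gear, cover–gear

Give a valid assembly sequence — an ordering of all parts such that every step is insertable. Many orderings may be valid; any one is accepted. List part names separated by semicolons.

1. shaft@(0, -2, -1) [+z clear] — {shaft}
2. bracket@(0, -1, -1) [+z clear] — {bracket, shaft}
3. bearing@(0, 0, -1) [-z clear] — {bearing, bracket, shaft}
4. spacer@(0, -1, -2) [+x clear] — {bearing, bracket, shaft, spacer}
5. cap@(0, 0, 0) [+z clear] — {bearing, bracket, cap, shaft, spacer}
6. bushing@(0, 0, 1) [-x clear] — {bearing, bracket, bushing, cap, shaft, spacer}
7. gear@(0, 1, 1) [+y clear] — {bearing, bracket, bushing, cap, gear, shaft, spacer}
8. cover@(-1, 1, 1) [-y clear] — {bearing, bracket, bushing, cap, cover, gear, shaft, spacer}

shaft; bracket; bearing; spacer; cap; bushing; gear; cover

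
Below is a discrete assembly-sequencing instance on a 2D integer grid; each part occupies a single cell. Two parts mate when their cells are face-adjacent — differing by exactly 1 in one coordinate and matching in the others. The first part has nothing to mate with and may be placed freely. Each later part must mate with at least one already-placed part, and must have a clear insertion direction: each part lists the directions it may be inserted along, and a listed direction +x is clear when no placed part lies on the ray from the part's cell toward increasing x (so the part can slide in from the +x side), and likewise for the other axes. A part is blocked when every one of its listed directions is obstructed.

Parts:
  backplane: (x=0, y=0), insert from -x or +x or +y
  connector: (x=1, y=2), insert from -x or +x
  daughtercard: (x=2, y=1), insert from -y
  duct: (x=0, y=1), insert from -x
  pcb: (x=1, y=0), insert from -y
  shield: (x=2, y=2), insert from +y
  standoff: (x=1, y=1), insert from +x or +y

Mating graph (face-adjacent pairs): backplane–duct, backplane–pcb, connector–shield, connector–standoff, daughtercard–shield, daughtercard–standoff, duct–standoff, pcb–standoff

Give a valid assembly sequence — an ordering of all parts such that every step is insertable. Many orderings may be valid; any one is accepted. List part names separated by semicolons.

backplane; pcb; standoff; duct; connector; daughtercard; shield

1. backplane@(0, 0) [-x clear] — {backplane}
2. pcb@(1, 0) [-y clear] — {backplane, pcb}
3. standoff@(1, 1) [+x clear] — {backplane, pcb, standoff}
4. duct@(0, 1) [-x clear] — {backplane, duct, pcb, standoff}
5. connector@(1, 2) [-x clear] — {backplane, connector, duct, pcb, standoff}
6. daughtercard@(2, 1) [-y clear] — {backplane, connector, daughtercard, duct, pcb, standoff}
7. shield@(2, 2) [+y clear] — {backplane, connector, daughtercard, duct, pcb, shield, standoff}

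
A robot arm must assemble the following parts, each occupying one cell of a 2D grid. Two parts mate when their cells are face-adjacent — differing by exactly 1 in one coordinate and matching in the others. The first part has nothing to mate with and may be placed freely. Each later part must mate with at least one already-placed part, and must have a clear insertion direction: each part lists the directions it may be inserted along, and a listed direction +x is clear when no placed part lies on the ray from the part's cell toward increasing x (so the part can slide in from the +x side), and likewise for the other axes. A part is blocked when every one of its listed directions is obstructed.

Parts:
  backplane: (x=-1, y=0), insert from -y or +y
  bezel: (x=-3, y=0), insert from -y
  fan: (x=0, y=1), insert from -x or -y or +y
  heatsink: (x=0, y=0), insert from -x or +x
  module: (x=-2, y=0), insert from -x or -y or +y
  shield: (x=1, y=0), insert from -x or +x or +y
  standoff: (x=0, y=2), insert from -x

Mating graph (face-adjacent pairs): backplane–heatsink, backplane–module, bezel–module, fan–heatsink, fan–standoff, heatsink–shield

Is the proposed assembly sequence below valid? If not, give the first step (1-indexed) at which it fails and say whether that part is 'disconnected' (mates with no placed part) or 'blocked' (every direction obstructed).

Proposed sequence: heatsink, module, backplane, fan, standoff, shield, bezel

1. heatsink@(0, 0) [-x clear] — {heatsink}
2. module@(-2, 0) — no placed neighbour ⇒ disconnected

Invalid at step 2 (disconnected)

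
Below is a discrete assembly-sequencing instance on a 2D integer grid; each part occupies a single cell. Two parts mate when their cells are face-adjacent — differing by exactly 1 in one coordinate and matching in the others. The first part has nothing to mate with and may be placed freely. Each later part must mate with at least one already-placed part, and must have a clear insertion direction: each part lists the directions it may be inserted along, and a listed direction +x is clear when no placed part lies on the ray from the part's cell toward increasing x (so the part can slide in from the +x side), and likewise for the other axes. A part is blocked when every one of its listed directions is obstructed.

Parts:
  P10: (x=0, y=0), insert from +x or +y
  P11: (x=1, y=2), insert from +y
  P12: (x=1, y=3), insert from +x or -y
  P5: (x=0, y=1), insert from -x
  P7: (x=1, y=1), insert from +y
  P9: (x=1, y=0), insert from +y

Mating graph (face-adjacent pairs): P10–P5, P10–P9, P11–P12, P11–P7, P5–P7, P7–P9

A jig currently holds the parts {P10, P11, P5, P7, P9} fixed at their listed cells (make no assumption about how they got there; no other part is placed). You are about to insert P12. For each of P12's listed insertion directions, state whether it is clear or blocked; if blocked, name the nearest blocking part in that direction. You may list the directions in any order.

+x: clear; -y: blocked by P11

+x: ray from P12(1, 3) has no placed part ⇒ clear
-y: nearest on ray is P11@(1, 2) ⇒ blocked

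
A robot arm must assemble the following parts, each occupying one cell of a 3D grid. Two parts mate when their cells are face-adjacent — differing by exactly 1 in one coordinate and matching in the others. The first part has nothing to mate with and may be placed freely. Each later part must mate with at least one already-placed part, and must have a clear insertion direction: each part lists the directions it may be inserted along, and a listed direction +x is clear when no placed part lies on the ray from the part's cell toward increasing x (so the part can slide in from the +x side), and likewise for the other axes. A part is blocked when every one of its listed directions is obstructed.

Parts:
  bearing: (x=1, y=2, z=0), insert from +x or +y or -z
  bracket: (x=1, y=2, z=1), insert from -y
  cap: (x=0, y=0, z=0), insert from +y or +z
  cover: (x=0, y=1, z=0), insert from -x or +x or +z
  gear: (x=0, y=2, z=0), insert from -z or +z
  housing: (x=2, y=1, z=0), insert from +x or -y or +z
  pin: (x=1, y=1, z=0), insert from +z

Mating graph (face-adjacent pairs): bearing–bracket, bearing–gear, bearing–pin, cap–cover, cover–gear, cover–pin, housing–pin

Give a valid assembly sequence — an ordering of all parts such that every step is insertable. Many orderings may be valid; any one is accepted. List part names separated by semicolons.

bearing; gear; cover; cap; pin; housing; bracket

1. bearing@(1, 2, 0) [+x clear] — {bearing}
2. gear@(0, 2, 0) [-z clear] — {bearing, gear}
3. cover@(0, 1, 0) [-x clear] — {bearing, cover, gear}
4. cap@(0, 0, 0) [+z clear] — {bearing, cap, cover, gear}
5. pin@(1, 1, 0) [+z clear] — {bearing, cap, cover, gear, pin}
6. housing@(2, 1, 0) [+x clear] — {bearing, cap, cover, gear, housing, pin}
7. bracket@(1, 2, 1) [-y clear] — {bearing, bracket, cap, cover, gear, housing, pin}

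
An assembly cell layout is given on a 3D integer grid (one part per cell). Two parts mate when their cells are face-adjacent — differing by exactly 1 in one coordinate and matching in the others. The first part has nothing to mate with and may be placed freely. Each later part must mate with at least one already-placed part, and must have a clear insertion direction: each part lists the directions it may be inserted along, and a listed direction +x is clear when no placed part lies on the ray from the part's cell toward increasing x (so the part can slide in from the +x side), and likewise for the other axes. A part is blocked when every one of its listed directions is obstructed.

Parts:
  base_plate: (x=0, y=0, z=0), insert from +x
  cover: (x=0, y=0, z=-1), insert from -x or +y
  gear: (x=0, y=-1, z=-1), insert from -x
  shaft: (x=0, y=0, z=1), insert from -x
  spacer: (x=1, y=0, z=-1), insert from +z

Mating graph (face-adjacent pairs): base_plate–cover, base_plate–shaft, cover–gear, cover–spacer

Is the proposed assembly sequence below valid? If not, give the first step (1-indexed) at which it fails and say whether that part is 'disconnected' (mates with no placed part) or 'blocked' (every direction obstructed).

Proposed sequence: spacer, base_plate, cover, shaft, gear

1. spacer@(1, 0, -1) [+z clear] — {spacer}
2. base_plate@(0, 0, 0) — no placed neighbour ⇒ disconnected

Invalid at step 2 (disconnected)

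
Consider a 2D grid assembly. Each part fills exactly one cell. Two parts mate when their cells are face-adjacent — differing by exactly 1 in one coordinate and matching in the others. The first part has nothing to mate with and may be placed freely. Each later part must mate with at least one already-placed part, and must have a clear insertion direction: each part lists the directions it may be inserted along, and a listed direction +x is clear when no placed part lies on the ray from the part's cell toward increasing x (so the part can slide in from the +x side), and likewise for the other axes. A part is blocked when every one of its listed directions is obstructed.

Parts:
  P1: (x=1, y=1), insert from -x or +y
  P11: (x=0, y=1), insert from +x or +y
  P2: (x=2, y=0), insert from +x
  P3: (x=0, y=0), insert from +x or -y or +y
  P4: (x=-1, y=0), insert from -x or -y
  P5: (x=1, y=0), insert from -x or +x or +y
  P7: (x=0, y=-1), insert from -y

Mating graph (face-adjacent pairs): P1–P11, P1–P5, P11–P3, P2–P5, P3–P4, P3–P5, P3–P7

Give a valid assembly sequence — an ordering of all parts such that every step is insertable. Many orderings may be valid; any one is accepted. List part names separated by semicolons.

P5; P1; P11; P2; P3; P4; P7

1. P5@(1, 0) [-x clear] — {P5}
2. P1@(1, 1) [-x clear] — {P1, P5}
3. P11@(0, 1) [+y clear] — {P1, P11, P5}
4. P2@(2, 0) [+x clear] — {P1, P11, P2, P5}
5. P3@(0, 0) [-y clear] — {P1, P11, P2, P3, P5}
6. P4@(-1, 0) [-x clear] — {P1, P11, P2, P3, P4, P5}
7. P7@(0, -1) [-y clear] — {P1, P11, P2, P3, P4, P5, P7}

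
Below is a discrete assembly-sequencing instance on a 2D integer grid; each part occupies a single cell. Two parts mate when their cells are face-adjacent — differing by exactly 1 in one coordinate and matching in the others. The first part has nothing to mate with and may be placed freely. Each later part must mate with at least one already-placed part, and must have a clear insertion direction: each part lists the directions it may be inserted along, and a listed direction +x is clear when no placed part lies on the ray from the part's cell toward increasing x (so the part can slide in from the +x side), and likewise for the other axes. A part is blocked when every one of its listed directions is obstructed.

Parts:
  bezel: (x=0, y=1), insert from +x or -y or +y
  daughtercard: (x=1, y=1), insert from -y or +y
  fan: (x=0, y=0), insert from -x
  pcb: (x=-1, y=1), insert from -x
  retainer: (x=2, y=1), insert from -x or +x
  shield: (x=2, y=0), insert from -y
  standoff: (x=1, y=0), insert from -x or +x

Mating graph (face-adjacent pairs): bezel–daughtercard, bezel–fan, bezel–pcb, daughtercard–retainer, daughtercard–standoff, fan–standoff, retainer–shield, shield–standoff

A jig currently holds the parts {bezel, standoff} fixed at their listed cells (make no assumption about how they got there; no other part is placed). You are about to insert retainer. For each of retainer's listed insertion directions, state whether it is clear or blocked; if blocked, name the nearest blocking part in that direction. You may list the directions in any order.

-x: nearest on ray is bezel@(0, 1) ⇒ blocked
+x: ray from retainer(2, 1) has no placed part ⇒ clear

+x: clear; -x: blocked by bezel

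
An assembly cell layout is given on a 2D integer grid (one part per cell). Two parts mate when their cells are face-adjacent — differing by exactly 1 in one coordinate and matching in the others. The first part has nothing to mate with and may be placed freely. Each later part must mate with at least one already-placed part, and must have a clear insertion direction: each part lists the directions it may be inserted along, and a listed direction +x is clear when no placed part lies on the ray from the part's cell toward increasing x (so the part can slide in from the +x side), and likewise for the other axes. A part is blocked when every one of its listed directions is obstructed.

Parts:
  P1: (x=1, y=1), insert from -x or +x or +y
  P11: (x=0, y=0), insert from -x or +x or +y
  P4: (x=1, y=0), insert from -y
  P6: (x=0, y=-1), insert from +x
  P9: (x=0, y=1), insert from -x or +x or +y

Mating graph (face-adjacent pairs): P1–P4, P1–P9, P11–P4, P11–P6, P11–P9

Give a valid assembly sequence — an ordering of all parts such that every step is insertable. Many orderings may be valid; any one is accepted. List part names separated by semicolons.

P1; P9; P11; P6; P4

1. P1@(1, 1) [-x clear] — {P1}
2. P9@(0, 1) [-x clear] — {P1, P9}
3. P11@(0, 0) [-x clear] — {P1, P11, P9}
4. P6@(0, -1) [+x clear] — {P1, P11, P6, P9}
5. P4@(1, 0) [-y clear] — {P1, P11, P4, P6, P9}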